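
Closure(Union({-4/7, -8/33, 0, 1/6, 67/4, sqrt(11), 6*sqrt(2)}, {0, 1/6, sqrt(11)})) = {-4/7, -8/33, 0, 1/6, 67/4, sqrt(11), 6*sqrt(2)}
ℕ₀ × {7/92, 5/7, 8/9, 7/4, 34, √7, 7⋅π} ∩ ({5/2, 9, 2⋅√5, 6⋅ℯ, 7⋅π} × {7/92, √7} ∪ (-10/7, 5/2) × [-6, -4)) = {9} × {7/92, √7}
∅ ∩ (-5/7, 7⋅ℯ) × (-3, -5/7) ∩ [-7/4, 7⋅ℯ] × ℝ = ∅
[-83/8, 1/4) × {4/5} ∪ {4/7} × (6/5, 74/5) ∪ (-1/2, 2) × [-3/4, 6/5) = ({4/7} × (6/5, 74/5)) ∪ ([-83/8, 1/4) × {4/5}) ∪ ((-1/2, 2) × [-3/4, 6/5))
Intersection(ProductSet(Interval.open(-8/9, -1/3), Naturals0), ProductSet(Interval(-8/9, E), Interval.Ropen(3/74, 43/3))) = ProductSet(Interval.open(-8/9, -1/3), Range(1, 15, 1))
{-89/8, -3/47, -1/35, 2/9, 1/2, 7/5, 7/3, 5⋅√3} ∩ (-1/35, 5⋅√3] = {2/9, 1/2, 7/5, 7/3, 5⋅√3}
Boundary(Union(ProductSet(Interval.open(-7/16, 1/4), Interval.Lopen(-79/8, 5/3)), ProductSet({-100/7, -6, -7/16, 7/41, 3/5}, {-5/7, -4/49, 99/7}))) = Union(ProductSet({-7/16, 1/4}, Interval(-79/8, 5/3)), ProductSet({-100/7, -6, -7/16, 3/5}, {-5/7, -4/49, 99/7}), ProductSet({-100/7, -6, -7/16, 7/41, 3/5}, {99/7}), ProductSet(Interval(-7/16, 1/4), {-79/8, 5/3}))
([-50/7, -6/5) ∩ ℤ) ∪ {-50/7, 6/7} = {-50/7, 6/7} ∪ {-7, -6, …, -2}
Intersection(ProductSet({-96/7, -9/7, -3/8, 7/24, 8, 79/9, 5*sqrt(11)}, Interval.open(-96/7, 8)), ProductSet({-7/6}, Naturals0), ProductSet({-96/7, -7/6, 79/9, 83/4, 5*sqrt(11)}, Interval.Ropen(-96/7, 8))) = EmptySet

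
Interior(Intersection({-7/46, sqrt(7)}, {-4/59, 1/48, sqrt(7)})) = EmptySet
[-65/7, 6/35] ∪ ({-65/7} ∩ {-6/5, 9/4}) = [-65/7, 6/35]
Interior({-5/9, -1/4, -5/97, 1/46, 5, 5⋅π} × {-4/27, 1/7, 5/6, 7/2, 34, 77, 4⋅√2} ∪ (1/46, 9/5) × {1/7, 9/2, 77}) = ∅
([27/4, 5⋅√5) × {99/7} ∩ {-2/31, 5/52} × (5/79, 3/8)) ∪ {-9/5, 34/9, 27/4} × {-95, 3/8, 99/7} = {-9/5, 34/9, 27/4} × {-95, 3/8, 99/7}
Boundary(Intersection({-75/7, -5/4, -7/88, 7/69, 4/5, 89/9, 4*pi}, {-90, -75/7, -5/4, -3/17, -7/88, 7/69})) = {-75/7, -5/4, -7/88, 7/69}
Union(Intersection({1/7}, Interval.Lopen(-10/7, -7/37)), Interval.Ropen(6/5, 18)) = Interval.Ropen(6/5, 18)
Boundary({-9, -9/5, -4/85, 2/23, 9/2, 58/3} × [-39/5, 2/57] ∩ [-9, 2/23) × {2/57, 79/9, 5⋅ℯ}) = {-9, -9/5, -4/85} × {2/57}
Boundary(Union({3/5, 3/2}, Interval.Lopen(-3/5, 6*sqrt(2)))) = {-3/5, 6*sqrt(2)}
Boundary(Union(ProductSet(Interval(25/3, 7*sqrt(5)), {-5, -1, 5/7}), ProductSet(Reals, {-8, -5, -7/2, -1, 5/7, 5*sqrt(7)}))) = ProductSet(Reals, {-8, -5, -7/2, -1, 5/7, 5*sqrt(7)})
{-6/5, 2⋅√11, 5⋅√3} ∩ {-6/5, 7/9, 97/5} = {-6/5}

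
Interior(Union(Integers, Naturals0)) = EmptySet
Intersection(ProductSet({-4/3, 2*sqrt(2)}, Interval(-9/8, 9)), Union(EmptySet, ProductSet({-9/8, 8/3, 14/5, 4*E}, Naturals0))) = EmptySet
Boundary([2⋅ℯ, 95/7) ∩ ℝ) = {95/7, 2⋅ℯ}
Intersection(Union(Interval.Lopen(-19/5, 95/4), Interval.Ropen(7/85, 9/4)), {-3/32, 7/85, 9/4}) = {-3/32, 7/85, 9/4}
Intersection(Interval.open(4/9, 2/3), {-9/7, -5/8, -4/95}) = EmptySet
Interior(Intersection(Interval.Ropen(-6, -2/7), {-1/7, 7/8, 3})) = EmptySet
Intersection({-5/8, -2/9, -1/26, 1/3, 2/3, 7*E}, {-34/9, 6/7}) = EmptySet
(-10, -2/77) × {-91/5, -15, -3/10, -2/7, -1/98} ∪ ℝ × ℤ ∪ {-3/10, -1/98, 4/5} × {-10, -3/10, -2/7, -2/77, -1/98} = (ℝ × ℤ) ∪ ({-3/10, -1/98, 4/5} × {-10, -3/10, -2/7, -2/77, -1/98}) ∪ ((-10, -2/77) × {-91/5, -15, -3/10, -2/7, -1/98})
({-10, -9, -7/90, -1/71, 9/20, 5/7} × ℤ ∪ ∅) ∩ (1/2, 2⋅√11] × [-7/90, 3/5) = {5/7} × {0}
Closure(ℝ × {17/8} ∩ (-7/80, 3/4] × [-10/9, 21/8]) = [-7/80, 3/4] × {17/8}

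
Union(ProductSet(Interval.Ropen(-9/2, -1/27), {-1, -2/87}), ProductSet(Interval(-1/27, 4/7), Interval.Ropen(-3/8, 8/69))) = Union(ProductSet(Interval.Ropen(-9/2, -1/27), {-1, -2/87}), ProductSet(Interval(-1/27, 4/7), Interval.Ropen(-3/8, 8/69)))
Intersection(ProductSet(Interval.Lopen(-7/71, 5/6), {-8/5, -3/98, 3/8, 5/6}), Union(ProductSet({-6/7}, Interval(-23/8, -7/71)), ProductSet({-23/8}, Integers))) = EmptySet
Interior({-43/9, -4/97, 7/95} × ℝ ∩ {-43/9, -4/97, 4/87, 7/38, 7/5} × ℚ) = ∅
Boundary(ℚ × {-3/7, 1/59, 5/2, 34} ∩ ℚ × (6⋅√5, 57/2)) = ∅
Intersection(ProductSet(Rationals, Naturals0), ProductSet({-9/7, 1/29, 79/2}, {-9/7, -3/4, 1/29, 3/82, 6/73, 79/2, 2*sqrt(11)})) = EmptySet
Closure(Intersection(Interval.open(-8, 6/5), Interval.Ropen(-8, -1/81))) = Interval(-8, -1/81)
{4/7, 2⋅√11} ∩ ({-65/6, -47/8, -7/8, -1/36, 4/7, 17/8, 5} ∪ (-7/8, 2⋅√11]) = {4/7, 2⋅√11}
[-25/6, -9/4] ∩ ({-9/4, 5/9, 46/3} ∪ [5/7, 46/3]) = {-9/4}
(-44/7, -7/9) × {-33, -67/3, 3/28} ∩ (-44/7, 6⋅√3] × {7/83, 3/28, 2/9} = (-44/7, -7/9) × {3/28}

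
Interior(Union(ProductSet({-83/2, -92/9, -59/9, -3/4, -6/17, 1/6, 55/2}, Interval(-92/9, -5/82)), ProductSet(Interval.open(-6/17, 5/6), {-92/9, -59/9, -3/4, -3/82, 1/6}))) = EmptySet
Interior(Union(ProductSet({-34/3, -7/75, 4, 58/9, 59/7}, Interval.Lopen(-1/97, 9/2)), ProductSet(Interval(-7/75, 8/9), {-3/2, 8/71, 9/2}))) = EmptySet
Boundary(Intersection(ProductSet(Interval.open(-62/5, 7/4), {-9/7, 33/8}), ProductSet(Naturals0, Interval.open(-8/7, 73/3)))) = ProductSet(Range(0, 2, 1), {33/8})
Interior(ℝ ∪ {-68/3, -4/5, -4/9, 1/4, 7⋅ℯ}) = ℝ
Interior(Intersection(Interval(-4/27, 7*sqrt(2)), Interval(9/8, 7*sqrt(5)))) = Interval.open(9/8, 7*sqrt(2))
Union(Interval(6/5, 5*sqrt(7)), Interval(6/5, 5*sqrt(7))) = Interval(6/5, 5*sqrt(7))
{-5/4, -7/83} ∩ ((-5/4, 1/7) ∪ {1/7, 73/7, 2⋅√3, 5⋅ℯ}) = {-7/83}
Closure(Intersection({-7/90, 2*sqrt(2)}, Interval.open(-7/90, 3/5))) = EmptySet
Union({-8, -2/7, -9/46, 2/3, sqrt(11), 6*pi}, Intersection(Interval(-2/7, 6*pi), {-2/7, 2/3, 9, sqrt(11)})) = {-8, -2/7, -9/46, 2/3, 9, sqrt(11), 6*pi}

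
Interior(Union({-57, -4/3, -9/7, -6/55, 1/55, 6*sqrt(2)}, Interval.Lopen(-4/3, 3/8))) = Interval.open(-4/3, 3/8)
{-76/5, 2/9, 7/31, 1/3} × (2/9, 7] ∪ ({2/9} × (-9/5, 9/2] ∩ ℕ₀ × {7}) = {-76/5, 2/9, 7/31, 1/3} × (2/9, 7]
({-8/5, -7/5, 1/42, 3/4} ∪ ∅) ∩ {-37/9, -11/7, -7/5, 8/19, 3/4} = {-7/5, 3/4}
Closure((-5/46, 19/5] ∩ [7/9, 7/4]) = [7/9, 7/4]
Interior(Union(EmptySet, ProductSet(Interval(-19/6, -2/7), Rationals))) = EmptySet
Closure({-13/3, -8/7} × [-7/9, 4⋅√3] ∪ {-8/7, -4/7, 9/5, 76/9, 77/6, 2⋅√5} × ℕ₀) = ({-13/3, -8/7} × [-7/9, 4⋅√3]) ∪ ({-8/7, -4/7, 9/5, 76/9, 77/6, 2⋅√5} × ℕ₀)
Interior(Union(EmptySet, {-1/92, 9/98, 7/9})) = EmptySet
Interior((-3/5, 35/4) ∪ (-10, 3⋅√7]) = (-10, 35/4)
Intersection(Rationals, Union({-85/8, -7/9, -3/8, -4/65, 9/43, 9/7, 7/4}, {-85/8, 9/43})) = {-85/8, -7/9, -3/8, -4/65, 9/43, 9/7, 7/4}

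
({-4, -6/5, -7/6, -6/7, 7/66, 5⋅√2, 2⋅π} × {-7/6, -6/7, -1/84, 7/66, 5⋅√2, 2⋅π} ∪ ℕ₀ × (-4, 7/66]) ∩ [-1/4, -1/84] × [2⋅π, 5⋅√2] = ∅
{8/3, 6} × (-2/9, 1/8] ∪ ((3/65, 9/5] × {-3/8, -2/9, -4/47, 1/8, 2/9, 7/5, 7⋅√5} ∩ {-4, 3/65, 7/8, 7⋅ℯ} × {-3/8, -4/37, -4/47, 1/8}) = ({7/8} × {-3/8, -4/47, 1/8}) ∪ ({8/3, 6} × (-2/9, 1/8])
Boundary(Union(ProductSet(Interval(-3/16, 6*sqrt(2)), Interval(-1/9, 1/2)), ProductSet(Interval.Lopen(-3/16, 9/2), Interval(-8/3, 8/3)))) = Union(ProductSet({-3/16}, Interval(-8/3, 8/3)), ProductSet({-3/16, 9/2}, Union(Interval(-8/3, -1/9), Interval(1/2, 8/3))), ProductSet({-3/16, 6*sqrt(2)}, Interval(-1/9, 1/2)), ProductSet(Interval(-3/16, 9/2), {-8/3, 8/3}), ProductSet(Union({-3/16}, Interval(9/2, 6*sqrt(2))), {-1/9, 1/2}))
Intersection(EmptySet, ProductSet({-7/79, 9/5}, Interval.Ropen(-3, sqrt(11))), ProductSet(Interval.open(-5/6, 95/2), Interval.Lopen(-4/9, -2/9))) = EmptySet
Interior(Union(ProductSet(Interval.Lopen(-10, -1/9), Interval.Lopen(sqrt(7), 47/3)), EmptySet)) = ProductSet(Interval.open(-10, -1/9), Interval.open(sqrt(7), 47/3))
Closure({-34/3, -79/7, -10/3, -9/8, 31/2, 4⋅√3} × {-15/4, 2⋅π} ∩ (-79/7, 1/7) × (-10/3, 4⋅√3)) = {-10/3, -9/8} × {2⋅π}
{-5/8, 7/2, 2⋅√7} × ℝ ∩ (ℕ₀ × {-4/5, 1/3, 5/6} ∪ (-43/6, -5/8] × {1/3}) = {-5/8} × {1/3}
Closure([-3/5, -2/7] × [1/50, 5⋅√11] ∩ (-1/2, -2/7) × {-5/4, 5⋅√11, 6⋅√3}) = [-1/2, -2/7] × {5⋅√11, 6⋅√3}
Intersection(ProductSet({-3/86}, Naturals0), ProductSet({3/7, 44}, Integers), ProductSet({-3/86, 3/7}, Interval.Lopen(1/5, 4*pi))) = EmptySet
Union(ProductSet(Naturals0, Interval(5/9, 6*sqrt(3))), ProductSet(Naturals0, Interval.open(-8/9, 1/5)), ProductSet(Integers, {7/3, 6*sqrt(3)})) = Union(ProductSet(Integers, {7/3, 6*sqrt(3)}), ProductSet(Naturals0, Union(Interval.open(-8/9, 1/5), Interval(5/9, 6*sqrt(3)))))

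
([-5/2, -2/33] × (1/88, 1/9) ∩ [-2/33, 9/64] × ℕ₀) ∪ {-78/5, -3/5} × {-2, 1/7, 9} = {-78/5, -3/5} × {-2, 1/7, 9}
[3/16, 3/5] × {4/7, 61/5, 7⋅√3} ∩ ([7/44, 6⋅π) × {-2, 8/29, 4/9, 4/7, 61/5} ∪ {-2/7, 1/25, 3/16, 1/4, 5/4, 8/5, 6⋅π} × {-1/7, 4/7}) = [3/16, 3/5] × {4/7, 61/5}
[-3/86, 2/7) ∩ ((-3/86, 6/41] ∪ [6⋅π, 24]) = (-3/86, 6/41]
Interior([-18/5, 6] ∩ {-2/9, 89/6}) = ∅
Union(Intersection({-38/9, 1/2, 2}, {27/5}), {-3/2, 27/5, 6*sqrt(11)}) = {-3/2, 27/5, 6*sqrt(11)}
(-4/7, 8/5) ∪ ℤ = ℤ ∪ (-4/7, 8/5)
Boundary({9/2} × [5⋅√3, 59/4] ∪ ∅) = {9/2} × [5⋅√3, 59/4]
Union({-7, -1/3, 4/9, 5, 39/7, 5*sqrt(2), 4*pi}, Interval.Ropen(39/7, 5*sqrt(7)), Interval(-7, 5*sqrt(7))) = Interval(-7, 5*sqrt(7))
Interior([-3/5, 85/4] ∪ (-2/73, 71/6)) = (-3/5, 85/4)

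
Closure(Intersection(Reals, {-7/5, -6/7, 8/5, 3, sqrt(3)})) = {-7/5, -6/7, 8/5, 3, sqrt(3)}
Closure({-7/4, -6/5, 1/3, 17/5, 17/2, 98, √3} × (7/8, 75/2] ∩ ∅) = ∅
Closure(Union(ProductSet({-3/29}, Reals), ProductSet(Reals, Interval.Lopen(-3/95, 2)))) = Union(ProductSet({-3/29}, Reals), ProductSet(Reals, Interval(-3/95, 2)))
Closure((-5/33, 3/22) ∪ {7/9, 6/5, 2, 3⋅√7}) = [-5/33, 3/22] ∪ {7/9, 6/5, 2, 3⋅√7}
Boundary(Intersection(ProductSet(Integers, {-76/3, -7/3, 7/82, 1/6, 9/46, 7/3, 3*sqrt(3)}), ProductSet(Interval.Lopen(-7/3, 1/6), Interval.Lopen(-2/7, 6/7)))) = ProductSet(Range(-2, 1, 1), {7/82, 1/6, 9/46})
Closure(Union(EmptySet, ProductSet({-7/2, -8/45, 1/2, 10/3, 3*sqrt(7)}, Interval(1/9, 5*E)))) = ProductSet({-7/2, -8/45, 1/2, 10/3, 3*sqrt(7)}, Interval(1/9, 5*E))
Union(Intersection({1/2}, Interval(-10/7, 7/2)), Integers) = Union({1/2}, Integers)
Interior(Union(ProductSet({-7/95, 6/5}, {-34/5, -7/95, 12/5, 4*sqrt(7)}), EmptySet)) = EmptySet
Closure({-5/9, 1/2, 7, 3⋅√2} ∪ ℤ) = ℤ ∪ {-5/9, 1/2, 3⋅√2}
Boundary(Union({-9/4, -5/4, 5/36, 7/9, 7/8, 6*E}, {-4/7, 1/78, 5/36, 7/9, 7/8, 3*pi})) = {-9/4, -5/4, -4/7, 1/78, 5/36, 7/9, 7/8, 6*E, 3*pi}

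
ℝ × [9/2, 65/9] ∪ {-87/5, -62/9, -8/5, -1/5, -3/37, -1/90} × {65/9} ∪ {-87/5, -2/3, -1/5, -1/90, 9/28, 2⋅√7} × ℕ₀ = (ℝ × [9/2, 65/9]) ∪ ({-87/5, -2/3, -1/5, -1/90, 9/28, 2⋅√7} × ℕ₀)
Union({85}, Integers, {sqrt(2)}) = Union({sqrt(2)}, Integers)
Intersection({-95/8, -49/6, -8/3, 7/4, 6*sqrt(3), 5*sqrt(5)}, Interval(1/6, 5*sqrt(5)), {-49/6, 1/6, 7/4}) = {7/4}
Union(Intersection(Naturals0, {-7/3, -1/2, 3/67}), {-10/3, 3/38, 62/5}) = {-10/3, 3/38, 62/5}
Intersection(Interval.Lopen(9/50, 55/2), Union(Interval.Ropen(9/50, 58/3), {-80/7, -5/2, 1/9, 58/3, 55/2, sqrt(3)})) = Union({55/2}, Interval.Lopen(9/50, 58/3))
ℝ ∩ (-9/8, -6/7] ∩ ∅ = ∅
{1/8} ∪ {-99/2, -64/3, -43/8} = {-99/2, -64/3, -43/8, 1/8}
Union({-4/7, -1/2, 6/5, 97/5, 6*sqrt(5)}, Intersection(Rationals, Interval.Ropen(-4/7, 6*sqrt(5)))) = Union({97/5, 6*sqrt(5)}, Intersection(Interval.Ropen(-4/7, 6*sqrt(5)), Rationals))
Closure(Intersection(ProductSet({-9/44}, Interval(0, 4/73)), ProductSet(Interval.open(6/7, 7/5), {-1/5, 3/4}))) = EmptySet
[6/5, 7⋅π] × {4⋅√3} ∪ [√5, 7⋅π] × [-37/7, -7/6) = ([6/5, 7⋅π] × {4⋅√3}) ∪ ([√5, 7⋅π] × [-37/7, -7/6))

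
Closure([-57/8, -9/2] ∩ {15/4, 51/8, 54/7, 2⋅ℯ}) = ∅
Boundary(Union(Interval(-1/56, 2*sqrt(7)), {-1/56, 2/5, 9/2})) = {-1/56, 2*sqrt(7)}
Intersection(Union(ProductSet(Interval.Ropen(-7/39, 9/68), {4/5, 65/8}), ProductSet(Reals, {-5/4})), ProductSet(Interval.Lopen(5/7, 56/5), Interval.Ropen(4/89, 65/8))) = EmptySet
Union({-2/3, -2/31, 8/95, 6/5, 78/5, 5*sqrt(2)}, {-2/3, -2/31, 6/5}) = {-2/3, -2/31, 8/95, 6/5, 78/5, 5*sqrt(2)}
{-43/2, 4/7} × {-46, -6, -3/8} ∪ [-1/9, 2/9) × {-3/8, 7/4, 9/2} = ({-43/2, 4/7} × {-46, -6, -3/8}) ∪ ([-1/9, 2/9) × {-3/8, 7/4, 9/2})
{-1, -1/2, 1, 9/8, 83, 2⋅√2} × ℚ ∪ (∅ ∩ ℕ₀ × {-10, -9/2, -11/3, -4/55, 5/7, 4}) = {-1, -1/2, 1, 9/8, 83, 2⋅√2} × ℚ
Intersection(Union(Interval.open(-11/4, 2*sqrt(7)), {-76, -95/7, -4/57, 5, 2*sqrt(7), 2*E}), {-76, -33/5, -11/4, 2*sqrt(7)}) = {-76, 2*sqrt(7)}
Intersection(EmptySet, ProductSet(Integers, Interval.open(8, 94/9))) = EmptySet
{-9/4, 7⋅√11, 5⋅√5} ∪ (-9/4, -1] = [-9/4, -1] ∪ {7⋅√11, 5⋅√5}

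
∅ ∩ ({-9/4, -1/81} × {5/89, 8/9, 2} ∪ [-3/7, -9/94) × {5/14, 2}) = ∅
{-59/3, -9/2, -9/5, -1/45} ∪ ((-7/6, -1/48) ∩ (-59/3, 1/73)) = {-59/3, -9/2, -9/5} ∪ (-7/6, -1/48)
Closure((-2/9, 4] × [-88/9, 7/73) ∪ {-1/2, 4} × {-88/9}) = ({-1/2, 4} × {-88/9}) ∪ ({-2/9, 4} × [-88/9, 7/73]) ∪ ([-2/9, 4] × {-88/9, 7/73}) ∪ ((-2/9, 4] × [-88/9, 7/73))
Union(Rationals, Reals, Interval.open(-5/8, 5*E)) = Interval(-oo, oo)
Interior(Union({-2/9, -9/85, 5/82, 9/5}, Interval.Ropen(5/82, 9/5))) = Interval.open(5/82, 9/5)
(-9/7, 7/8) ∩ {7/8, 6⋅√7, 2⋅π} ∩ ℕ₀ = ∅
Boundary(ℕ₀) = ℕ₀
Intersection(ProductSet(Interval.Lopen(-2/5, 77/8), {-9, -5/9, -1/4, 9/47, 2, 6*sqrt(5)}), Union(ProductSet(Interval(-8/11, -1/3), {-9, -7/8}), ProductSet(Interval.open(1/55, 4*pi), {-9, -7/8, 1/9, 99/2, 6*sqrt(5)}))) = Union(ProductSet(Interval.Lopen(-2/5, -1/3), {-9}), ProductSet(Interval.Lopen(1/55, 77/8), {-9, 6*sqrt(5)}))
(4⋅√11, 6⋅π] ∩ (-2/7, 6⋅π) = (4⋅√11, 6⋅π)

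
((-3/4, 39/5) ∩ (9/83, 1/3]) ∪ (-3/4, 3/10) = (-3/4, 1/3]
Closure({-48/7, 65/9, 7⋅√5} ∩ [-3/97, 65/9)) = ∅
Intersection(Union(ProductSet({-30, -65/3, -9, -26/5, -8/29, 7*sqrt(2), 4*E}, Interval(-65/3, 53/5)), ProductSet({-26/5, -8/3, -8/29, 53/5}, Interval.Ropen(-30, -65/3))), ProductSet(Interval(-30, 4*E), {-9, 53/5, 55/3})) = ProductSet({-30, -65/3, -9, -26/5, -8/29, 7*sqrt(2), 4*E}, {-9, 53/5})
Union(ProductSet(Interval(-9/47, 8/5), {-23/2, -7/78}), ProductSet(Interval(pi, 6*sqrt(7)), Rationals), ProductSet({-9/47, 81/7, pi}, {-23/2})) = Union(ProductSet({-9/47, 81/7, pi}, {-23/2}), ProductSet(Interval(-9/47, 8/5), {-23/2, -7/78}), ProductSet(Interval(pi, 6*sqrt(7)), Rationals))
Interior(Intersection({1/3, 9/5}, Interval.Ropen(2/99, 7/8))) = EmptySet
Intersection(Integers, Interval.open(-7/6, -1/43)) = Range(-1, 0, 1)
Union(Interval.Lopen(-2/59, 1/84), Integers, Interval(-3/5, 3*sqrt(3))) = Union(Integers, Interval(-3/5, 3*sqrt(3)))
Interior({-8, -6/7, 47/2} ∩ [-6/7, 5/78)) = ∅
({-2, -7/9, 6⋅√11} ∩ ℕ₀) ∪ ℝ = ℝ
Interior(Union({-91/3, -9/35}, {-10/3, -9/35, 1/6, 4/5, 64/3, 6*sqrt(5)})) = EmptySet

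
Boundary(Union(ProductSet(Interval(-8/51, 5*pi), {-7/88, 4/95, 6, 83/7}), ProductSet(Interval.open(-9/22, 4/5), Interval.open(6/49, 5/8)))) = Union(ProductSet({-9/22, 4/5}, Interval(6/49, 5/8)), ProductSet(Interval(-9/22, 4/5), {6/49, 5/8}), ProductSet(Interval(-8/51, 5*pi), {-7/88, 4/95, 6, 83/7}))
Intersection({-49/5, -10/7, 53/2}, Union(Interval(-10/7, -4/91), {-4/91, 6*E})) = {-10/7}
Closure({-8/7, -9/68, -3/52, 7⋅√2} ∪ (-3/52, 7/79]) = {-8/7, -9/68, 7⋅√2} ∪ [-3/52, 7/79]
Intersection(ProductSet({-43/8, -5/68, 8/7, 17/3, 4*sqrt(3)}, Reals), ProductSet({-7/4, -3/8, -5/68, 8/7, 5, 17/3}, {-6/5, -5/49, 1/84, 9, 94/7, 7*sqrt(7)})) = ProductSet({-5/68, 8/7, 17/3}, {-6/5, -5/49, 1/84, 9, 94/7, 7*sqrt(7)})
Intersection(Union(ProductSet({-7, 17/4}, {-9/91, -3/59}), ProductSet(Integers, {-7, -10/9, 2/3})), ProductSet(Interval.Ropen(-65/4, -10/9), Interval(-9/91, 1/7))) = ProductSet({-7}, {-9/91, -3/59})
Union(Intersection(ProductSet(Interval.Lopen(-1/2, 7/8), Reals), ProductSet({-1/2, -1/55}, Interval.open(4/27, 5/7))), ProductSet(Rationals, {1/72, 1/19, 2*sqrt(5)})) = Union(ProductSet({-1/55}, Interval.open(4/27, 5/7)), ProductSet(Rationals, {1/72, 1/19, 2*sqrt(5)}))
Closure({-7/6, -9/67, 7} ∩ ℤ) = {7}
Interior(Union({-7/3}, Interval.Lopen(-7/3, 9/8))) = Interval.open(-7/3, 9/8)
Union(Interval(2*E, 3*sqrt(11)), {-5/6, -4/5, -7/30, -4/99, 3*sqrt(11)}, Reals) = Interval(-oo, oo)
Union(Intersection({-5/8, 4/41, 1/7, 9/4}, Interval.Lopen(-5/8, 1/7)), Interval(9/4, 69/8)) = Union({4/41, 1/7}, Interval(9/4, 69/8))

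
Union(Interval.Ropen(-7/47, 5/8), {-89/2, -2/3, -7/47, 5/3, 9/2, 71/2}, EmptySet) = Union({-89/2, -2/3, 5/3, 9/2, 71/2}, Interval.Ropen(-7/47, 5/8))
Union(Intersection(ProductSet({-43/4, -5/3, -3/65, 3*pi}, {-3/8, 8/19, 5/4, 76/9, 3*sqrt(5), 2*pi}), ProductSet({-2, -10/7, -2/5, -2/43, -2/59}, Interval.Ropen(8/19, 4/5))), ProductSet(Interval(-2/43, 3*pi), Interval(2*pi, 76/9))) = ProductSet(Interval(-2/43, 3*pi), Interval(2*pi, 76/9))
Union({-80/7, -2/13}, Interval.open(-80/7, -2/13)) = Interval(-80/7, -2/13)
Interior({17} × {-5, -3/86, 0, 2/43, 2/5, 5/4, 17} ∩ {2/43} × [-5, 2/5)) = ∅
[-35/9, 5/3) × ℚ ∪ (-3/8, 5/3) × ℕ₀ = [-35/9, 5/3) × ℚ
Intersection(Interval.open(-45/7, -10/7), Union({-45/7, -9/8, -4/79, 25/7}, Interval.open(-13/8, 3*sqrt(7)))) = Interval.open(-13/8, -10/7)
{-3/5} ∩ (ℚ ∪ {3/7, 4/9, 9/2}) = {-3/5}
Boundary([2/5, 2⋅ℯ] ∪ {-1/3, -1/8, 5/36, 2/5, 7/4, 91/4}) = {-1/3, -1/8, 5/36, 2/5, 91/4, 2⋅ℯ}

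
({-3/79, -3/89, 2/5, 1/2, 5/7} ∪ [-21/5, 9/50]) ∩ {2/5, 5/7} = {2/5, 5/7}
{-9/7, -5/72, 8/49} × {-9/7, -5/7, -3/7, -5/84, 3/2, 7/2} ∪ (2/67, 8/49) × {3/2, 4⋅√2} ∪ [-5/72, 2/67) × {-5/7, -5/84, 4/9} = ([-5/72, 2/67) × {-5/7, -5/84, 4/9}) ∪ ({-9/7, -5/72, 8/49} × {-9/7, -5/7, -3/7, -5/84, 3/2, 7/2}) ∪ ((2/67, 8/49) × {3/2, 4⋅√2})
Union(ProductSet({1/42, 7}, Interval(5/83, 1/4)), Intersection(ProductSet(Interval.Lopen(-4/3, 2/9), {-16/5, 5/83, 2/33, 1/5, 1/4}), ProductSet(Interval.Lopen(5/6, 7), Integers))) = ProductSet({1/42, 7}, Interval(5/83, 1/4))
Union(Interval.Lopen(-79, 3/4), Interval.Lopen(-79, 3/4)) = Interval.Lopen(-79, 3/4)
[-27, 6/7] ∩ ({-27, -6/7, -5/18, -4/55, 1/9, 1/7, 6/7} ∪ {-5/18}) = {-27, -6/7, -5/18, -4/55, 1/9, 1/7, 6/7}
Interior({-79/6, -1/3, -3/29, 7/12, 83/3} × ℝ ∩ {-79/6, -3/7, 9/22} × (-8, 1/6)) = ∅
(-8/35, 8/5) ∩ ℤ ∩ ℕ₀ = {0, 1}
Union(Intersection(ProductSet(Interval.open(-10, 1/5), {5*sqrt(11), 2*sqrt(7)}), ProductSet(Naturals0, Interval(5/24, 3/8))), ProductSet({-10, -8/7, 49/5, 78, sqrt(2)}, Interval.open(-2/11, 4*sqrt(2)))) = ProductSet({-10, -8/7, 49/5, 78, sqrt(2)}, Interval.open(-2/11, 4*sqrt(2)))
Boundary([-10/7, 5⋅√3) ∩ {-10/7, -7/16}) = {-10/7, -7/16}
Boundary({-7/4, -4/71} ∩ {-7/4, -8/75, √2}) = {-7/4}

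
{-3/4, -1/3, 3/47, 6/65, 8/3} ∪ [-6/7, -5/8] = [-6/7, -5/8] ∪ {-1/3, 3/47, 6/65, 8/3}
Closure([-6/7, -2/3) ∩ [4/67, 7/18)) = ∅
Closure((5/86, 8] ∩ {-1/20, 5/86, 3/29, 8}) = {3/29, 8}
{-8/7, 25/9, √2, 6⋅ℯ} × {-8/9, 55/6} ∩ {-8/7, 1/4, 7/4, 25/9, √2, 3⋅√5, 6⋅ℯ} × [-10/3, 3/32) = {-8/7, 25/9, √2, 6⋅ℯ} × {-8/9}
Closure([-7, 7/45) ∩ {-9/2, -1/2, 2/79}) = {-9/2, -1/2, 2/79}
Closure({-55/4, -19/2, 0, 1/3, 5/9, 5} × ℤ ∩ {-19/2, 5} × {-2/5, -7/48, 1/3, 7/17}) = ∅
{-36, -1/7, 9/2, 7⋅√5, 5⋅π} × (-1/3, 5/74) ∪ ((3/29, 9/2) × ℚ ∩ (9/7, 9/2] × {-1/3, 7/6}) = ((9/7, 9/2) × {-1/3, 7/6}) ∪ ({-36, -1/7, 9/2, 7⋅√5, 5⋅π} × (-1/3, 5/74))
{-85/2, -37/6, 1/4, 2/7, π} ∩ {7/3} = ∅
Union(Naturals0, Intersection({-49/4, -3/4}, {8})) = Naturals0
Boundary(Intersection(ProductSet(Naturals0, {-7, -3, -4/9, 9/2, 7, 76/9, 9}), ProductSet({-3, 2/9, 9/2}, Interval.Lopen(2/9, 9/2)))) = EmptySet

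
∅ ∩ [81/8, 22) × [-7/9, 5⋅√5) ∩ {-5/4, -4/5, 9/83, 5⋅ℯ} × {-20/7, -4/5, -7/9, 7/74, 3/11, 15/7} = ∅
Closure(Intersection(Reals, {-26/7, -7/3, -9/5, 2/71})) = {-26/7, -7/3, -9/5, 2/71}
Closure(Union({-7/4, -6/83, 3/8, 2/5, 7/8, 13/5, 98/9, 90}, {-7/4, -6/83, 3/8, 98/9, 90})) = {-7/4, -6/83, 3/8, 2/5, 7/8, 13/5, 98/9, 90}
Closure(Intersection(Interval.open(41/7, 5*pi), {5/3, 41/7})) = EmptySet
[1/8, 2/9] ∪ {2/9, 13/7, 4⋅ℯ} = [1/8, 2/9] ∪ {13/7, 4⋅ℯ}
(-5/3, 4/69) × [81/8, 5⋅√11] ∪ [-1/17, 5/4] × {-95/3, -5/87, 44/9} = ([-1/17, 5/4] × {-95/3, -5/87, 44/9}) ∪ ((-5/3, 4/69) × [81/8, 5⋅√11])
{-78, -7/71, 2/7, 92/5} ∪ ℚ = ℚ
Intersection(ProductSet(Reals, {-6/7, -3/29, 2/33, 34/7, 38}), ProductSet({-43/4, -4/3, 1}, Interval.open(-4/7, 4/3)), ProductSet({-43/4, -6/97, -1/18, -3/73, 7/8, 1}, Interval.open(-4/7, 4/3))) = ProductSet({-43/4, 1}, {-3/29, 2/33})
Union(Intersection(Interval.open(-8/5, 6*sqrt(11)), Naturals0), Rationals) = Union(Range(0, 20, 1), Rationals)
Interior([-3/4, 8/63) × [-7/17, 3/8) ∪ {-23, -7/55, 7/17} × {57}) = (-3/4, 8/63) × (-7/17, 3/8)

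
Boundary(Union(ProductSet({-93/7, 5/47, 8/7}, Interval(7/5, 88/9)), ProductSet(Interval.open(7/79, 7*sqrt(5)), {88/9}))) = Union(ProductSet({-93/7, 5/47, 8/7}, Interval(7/5, 88/9)), ProductSet(Interval(7/79, 7*sqrt(5)), {88/9}))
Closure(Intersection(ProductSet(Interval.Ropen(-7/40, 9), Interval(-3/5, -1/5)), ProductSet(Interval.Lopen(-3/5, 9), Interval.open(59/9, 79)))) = EmptySet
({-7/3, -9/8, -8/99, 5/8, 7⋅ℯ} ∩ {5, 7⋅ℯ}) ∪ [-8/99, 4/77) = [-8/99, 4/77) ∪ {7⋅ℯ}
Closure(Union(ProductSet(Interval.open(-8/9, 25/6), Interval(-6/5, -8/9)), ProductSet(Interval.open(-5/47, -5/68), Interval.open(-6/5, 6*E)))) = Union(ProductSet({-5/47, -5/68}, Union({-6/5}, Interval(-8/9, 6*E))), ProductSet(Interval(-8/9, 25/6), Interval(-6/5, -8/9)), ProductSet(Interval(-5/47, -5/68), {-6/5, 6*E}), ProductSet(Interval.open(-5/47, -5/68), Interval.open(-6/5, 6*E)))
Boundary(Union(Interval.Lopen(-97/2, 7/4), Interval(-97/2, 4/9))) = {-97/2, 7/4}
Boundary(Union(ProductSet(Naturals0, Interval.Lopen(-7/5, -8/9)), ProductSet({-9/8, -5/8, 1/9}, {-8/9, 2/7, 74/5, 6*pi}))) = Union(ProductSet({-9/8, -5/8, 1/9}, {-8/9, 2/7, 74/5, 6*pi}), ProductSet(Naturals0, Interval(-7/5, -8/9)))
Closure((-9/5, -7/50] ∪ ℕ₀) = [-9/5, -7/50] ∪ ℕ₀ ∪ (ℕ₀ \ (-9/5, -7/50))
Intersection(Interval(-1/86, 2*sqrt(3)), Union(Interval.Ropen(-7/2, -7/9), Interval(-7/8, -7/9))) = EmptySet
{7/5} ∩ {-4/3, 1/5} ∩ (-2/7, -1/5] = ∅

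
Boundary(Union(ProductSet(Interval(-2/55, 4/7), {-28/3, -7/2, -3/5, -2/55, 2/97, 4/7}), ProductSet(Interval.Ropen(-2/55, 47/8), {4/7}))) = Union(ProductSet(Interval(-2/55, 4/7), {-28/3, -7/2, -3/5, -2/55, 2/97, 4/7}), ProductSet(Interval(-2/55, 47/8), {4/7}))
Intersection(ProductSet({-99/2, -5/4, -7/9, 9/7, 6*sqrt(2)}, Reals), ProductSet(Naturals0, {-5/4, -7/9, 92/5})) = EmptySet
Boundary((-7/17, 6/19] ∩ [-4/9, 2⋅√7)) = {-7/17, 6/19}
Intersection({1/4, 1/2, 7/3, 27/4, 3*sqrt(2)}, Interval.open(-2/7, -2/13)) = EmptySet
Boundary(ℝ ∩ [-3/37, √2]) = {-3/37, √2}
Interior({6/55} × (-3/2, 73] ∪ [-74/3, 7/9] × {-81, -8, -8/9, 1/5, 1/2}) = ∅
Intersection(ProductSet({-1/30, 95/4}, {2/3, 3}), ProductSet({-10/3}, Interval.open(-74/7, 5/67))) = EmptySet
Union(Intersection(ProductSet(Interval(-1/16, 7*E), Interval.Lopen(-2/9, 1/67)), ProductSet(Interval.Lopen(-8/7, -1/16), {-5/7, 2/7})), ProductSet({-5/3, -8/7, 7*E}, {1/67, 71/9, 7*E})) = ProductSet({-5/3, -8/7, 7*E}, {1/67, 71/9, 7*E})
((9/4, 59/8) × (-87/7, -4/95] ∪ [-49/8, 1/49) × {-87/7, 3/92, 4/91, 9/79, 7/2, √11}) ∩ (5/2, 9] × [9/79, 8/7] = ∅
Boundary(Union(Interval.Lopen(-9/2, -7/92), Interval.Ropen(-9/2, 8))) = {-9/2, 8}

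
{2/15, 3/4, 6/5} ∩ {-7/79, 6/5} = {6/5}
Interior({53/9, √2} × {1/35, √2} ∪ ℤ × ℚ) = ∅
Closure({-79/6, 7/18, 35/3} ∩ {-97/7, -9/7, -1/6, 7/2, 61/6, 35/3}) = {35/3}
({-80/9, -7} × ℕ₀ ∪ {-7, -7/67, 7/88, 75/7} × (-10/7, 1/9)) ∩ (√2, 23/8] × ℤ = ∅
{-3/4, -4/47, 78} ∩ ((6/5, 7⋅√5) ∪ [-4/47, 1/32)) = {-4/47}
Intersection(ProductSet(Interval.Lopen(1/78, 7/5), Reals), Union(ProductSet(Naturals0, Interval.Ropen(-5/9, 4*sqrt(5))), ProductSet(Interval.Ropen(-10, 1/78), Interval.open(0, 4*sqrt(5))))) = ProductSet(Range(1, 2, 1), Interval.Ropen(-5/9, 4*sqrt(5)))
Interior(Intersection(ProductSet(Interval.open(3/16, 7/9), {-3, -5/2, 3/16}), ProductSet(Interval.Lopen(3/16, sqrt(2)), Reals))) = EmptySet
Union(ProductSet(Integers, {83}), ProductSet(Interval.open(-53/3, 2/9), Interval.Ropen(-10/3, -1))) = Union(ProductSet(Integers, {83}), ProductSet(Interval.open(-53/3, 2/9), Interval.Ropen(-10/3, -1)))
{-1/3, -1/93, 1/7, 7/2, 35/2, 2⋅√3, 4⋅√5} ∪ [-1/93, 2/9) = {-1/3, 7/2, 35/2, 2⋅√3, 4⋅√5} ∪ [-1/93, 2/9)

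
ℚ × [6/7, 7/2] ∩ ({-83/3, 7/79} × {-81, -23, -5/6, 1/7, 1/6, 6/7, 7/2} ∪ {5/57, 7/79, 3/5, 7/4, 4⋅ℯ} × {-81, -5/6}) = {-83/3, 7/79} × {6/7, 7/2}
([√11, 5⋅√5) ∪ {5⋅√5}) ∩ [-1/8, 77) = [√11, 5⋅√5]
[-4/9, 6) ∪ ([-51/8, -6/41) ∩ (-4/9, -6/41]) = [-4/9, 6)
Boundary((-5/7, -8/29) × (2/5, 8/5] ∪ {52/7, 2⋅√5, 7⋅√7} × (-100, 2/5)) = ({-5/7, -8/29} × [2/5, 8/5]) ∪ ([-5/7, -8/29] × {2/5, 8/5}) ∪ ({52/7, 2⋅√5, 7⋅√7} × [-100, 2/5])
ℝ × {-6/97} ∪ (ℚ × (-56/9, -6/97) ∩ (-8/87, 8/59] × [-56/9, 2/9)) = (ℝ × {-6/97}) ∪ ((ℚ ∩ (-8/87, 8/59]) × (-56/9, -6/97))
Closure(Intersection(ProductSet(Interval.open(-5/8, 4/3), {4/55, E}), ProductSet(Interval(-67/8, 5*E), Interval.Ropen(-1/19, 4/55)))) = EmptySet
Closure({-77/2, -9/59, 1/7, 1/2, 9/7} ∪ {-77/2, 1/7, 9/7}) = {-77/2, -9/59, 1/7, 1/2, 9/7}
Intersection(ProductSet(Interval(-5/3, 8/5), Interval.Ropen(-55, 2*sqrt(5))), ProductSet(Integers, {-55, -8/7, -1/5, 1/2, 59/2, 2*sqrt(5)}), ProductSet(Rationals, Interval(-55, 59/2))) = ProductSet(Range(-1, 2, 1), {-55, -8/7, -1/5, 1/2})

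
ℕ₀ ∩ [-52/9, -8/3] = ∅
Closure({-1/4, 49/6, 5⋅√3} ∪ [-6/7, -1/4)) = [-6/7, -1/4] ∪ {49/6, 5⋅√3}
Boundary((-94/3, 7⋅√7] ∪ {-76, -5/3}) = {-76, -94/3, 7⋅√7}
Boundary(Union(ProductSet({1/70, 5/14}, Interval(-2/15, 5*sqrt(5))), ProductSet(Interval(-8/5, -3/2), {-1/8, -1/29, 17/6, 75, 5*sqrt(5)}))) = Union(ProductSet({1/70, 5/14}, Interval(-2/15, 5*sqrt(5))), ProductSet(Interval(-8/5, -3/2), {-1/8, -1/29, 17/6, 75, 5*sqrt(5)}))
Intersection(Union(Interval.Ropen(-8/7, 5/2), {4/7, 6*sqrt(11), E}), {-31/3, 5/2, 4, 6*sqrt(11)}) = {6*sqrt(11)}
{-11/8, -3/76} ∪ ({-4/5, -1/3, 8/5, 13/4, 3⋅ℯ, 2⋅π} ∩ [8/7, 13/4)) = {-11/8, -3/76, 8/5}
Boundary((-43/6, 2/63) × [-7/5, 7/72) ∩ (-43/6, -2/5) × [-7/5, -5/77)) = ({-43/6, -2/5} × [-7/5, -5/77]) ∪ ([-43/6, -2/5] × {-7/5, -5/77})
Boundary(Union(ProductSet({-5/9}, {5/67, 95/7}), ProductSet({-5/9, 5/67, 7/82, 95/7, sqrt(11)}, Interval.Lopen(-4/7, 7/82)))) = Union(ProductSet({-5/9}, {5/67, 95/7}), ProductSet({-5/9, 5/67, 7/82, 95/7, sqrt(11)}, Interval(-4/7, 7/82)))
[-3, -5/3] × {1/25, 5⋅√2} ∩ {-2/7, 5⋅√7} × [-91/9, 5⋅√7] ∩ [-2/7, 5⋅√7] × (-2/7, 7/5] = ∅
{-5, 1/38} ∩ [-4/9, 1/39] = ∅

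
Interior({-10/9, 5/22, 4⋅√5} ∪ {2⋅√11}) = ∅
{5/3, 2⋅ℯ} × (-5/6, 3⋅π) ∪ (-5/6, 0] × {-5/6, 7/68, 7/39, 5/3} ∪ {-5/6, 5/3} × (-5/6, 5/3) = ({-5/6, 5/3} × (-5/6, 5/3)) ∪ ((-5/6, 0] × {-5/6, 7/68, 7/39, 5/3}) ∪ ({5/3, 2⋅ℯ} × (-5/6, 3⋅π))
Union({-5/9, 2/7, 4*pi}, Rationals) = Union({4*pi}, Rationals)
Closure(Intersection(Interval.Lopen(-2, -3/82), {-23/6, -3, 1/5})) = EmptySet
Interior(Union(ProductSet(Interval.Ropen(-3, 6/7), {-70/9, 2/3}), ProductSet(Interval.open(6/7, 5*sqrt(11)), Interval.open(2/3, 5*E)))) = ProductSet(Interval.open(6/7, 5*sqrt(11)), Interval.open(2/3, 5*E))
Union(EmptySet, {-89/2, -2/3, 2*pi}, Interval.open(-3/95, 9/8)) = Union({-89/2, -2/3, 2*pi}, Interval.open(-3/95, 9/8))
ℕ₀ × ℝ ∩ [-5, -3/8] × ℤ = ∅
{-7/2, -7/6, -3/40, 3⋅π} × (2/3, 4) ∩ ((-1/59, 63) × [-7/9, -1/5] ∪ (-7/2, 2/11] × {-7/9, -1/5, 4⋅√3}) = ∅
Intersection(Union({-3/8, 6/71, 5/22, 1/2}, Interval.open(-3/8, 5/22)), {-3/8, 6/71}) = {-3/8, 6/71}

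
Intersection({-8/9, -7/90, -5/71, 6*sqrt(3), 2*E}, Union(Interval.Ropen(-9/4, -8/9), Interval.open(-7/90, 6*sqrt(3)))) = {-5/71, 2*E}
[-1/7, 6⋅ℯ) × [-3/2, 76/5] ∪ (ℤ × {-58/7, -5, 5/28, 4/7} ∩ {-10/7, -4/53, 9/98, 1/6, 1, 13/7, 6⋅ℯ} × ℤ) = ({1} × {-5}) ∪ ([-1/7, 6⋅ℯ) × [-3/2, 76/5])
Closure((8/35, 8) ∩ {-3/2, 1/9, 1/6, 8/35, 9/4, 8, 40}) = {9/4}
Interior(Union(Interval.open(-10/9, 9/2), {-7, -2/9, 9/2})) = Interval.open(-10/9, 9/2)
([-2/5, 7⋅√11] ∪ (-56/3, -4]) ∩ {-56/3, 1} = {1}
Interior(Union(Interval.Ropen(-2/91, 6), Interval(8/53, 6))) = Interval.open(-2/91, 6)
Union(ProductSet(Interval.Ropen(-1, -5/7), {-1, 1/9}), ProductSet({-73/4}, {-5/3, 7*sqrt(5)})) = Union(ProductSet({-73/4}, {-5/3, 7*sqrt(5)}), ProductSet(Interval.Ropen(-1, -5/7), {-1, 1/9}))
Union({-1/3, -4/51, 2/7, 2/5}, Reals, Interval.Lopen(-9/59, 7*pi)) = Interval(-oo, oo)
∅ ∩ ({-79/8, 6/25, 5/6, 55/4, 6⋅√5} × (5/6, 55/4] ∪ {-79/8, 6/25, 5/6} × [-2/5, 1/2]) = ∅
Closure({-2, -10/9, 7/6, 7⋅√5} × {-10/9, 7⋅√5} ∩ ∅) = ∅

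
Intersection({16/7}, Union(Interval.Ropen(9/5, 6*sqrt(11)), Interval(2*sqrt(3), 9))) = {16/7}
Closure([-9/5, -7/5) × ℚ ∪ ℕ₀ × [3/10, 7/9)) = ([-9/5, -7/5] × ℝ) ∪ (ℕ₀ × [3/10, 7/9])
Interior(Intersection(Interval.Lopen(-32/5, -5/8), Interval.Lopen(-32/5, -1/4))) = Interval.open(-32/5, -5/8)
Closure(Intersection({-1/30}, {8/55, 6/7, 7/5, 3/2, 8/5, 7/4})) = EmptySet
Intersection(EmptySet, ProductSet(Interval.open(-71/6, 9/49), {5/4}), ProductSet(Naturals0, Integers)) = EmptySet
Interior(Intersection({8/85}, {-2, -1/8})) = EmptySet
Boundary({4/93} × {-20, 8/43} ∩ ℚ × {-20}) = {4/93} × {-20}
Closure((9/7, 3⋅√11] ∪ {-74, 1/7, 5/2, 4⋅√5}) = {-74, 1/7} ∪ [9/7, 3⋅√11]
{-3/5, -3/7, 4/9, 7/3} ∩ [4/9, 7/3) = {4/9}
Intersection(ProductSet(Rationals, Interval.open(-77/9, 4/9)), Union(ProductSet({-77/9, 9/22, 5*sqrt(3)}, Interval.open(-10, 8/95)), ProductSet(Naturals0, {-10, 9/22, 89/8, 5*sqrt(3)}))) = Union(ProductSet({-77/9, 9/22}, Interval.open(-77/9, 8/95)), ProductSet(Naturals0, {9/22}))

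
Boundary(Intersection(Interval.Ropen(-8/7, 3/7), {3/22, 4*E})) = {3/22}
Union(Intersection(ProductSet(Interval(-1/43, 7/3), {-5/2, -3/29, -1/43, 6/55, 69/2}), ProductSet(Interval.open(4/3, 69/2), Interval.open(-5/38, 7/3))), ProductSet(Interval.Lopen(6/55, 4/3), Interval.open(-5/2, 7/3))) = Union(ProductSet(Interval.Lopen(6/55, 4/3), Interval.open(-5/2, 7/3)), ProductSet(Interval.Lopen(4/3, 7/3), {-3/29, -1/43, 6/55}))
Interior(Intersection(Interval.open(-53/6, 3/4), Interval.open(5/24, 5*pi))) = Interval.open(5/24, 3/4)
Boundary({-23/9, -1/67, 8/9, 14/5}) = {-23/9, -1/67, 8/9, 14/5}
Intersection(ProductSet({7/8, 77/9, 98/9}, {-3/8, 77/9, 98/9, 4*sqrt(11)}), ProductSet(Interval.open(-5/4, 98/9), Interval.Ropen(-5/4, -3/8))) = EmptySet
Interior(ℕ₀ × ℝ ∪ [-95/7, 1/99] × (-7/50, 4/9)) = (({0} \ ℕ₀ \ (-95/7, 1/99)) ∪ ((-95/7, 1/99) \ ℕ₀ \ (-95/7, 1/99)) ∪ (ℕ₀ \ ({-95/7, 1/99} ∪ (ℕ₀ \ (-95/7, 1/99)))) ∪ ((-95/7, 1/99) \ (ℕ₀ ∪ (ℕ₀ \ (-95/7, 1/99)))) ∪ ({0} \ ({-95/7, 1/99} ∪ (ℕ₀ \ (-95/7, 1/99))))) × (-7/50, 4/9)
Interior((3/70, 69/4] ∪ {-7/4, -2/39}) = (3/70, 69/4)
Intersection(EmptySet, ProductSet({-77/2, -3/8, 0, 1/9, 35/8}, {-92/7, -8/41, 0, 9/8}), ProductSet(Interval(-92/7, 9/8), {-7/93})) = EmptySet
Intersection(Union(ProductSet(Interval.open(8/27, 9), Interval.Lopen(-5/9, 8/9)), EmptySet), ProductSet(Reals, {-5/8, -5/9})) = EmptySet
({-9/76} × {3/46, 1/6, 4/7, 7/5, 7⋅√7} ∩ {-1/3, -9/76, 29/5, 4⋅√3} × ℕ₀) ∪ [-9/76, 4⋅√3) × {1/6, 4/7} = [-9/76, 4⋅√3) × {1/6, 4/7}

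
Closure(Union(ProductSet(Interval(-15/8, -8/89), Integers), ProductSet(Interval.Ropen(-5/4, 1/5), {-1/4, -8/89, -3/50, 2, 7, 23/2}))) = Union(ProductSet(Interval(-15/8, -8/89), Integers), ProductSet(Interval(-5/4, 1/5), {-1/4, -8/89, -3/50, 2, 7, 23/2}))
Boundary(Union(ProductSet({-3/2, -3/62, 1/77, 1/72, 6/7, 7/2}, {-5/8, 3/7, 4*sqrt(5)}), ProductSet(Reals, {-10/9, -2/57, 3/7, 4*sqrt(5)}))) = Union(ProductSet({-3/2, -3/62, 1/77, 1/72, 6/7, 7/2}, {-5/8, 3/7, 4*sqrt(5)}), ProductSet(Reals, {-10/9, -2/57, 3/7, 4*sqrt(5)}))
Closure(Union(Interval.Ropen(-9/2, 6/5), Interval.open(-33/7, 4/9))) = Interval(-33/7, 6/5)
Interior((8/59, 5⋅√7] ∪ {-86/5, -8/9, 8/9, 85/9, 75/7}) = (8/59, 5⋅√7)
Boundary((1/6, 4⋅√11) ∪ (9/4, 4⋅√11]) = {1/6, 4⋅√11}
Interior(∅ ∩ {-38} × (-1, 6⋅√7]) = ∅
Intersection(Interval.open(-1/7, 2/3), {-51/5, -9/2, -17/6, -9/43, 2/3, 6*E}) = EmptySet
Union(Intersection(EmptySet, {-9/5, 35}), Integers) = Integers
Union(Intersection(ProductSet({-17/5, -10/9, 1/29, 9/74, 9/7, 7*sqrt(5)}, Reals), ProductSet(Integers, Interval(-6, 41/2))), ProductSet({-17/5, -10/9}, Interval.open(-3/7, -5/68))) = ProductSet({-17/5, -10/9}, Interval.open(-3/7, -5/68))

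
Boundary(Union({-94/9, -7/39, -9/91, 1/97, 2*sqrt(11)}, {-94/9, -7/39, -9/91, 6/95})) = {-94/9, -7/39, -9/91, 1/97, 6/95, 2*sqrt(11)}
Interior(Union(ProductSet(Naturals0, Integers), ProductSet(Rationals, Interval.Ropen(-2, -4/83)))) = EmptySet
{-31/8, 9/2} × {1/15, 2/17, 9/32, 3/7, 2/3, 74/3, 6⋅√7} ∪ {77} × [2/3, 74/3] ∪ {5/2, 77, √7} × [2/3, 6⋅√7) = ({77} × [2/3, 74/3]) ∪ ({-31/8, 9/2} × {1/15, 2/17, 9/32, 3/7, 2/3, 74/3, 6⋅√7}) ∪ ({5/2, 77, √7} × [2/3, 6⋅√7))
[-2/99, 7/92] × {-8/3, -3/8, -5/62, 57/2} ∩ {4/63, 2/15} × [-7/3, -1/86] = {4/63} × {-3/8, -5/62}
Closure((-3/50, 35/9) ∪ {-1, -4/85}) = {-1} ∪ [-3/50, 35/9]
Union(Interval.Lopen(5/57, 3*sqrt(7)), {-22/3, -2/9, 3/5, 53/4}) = Union({-22/3, -2/9, 53/4}, Interval.Lopen(5/57, 3*sqrt(7)))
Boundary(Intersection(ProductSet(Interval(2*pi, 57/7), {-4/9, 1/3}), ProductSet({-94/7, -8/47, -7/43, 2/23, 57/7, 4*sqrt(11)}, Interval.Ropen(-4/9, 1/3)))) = ProductSet({57/7}, {-4/9})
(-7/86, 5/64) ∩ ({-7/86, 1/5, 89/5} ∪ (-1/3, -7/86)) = ∅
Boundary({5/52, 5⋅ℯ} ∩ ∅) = ∅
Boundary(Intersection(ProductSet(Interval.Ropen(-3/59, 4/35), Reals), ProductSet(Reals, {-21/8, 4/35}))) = ProductSet(Interval(-3/59, 4/35), {-21/8, 4/35})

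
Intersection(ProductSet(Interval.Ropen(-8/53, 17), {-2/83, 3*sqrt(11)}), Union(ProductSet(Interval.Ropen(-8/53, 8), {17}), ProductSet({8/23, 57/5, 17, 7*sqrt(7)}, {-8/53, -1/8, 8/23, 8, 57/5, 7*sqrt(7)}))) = EmptySet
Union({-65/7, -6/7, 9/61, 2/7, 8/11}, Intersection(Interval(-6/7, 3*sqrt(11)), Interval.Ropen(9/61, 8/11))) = Union({-65/7, -6/7}, Interval(9/61, 8/11))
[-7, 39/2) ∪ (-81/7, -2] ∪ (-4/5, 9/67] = (-81/7, 39/2)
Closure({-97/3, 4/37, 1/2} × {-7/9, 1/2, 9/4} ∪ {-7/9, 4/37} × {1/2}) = ({-7/9, 4/37} × {1/2}) ∪ ({-97/3, 4/37, 1/2} × {-7/9, 1/2, 9/4})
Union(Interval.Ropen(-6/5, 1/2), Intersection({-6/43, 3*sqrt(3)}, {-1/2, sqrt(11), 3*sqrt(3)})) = Union({3*sqrt(3)}, Interval.Ropen(-6/5, 1/2))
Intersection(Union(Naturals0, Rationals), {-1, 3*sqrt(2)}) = {-1}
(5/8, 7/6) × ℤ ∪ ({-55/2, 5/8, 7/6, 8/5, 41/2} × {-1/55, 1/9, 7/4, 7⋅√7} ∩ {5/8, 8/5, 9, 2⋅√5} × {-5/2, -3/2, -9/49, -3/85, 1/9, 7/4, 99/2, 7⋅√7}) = ((5/8, 7/6) × ℤ) ∪ ({5/8, 8/5} × {1/9, 7/4, 7⋅√7})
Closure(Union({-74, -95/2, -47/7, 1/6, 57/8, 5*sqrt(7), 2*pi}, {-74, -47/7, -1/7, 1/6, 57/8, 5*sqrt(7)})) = {-74, -95/2, -47/7, -1/7, 1/6, 57/8, 5*sqrt(7), 2*pi}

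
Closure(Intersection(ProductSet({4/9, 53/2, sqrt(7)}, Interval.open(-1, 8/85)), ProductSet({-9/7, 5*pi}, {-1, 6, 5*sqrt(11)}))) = EmptySet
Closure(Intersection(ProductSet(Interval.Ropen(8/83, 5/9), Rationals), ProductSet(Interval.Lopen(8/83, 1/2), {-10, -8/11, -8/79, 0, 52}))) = ProductSet(Interval(8/83, 1/2), {-10, -8/11, -8/79, 0, 52})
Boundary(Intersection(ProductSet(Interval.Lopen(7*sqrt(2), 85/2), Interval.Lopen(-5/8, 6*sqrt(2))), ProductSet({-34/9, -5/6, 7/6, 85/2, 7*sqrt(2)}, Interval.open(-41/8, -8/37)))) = ProductSet({85/2}, Interval(-5/8, -8/37))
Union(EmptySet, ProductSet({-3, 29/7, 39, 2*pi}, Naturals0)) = ProductSet({-3, 29/7, 39, 2*pi}, Naturals0)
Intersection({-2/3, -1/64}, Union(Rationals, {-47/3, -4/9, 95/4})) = {-2/3, -1/64}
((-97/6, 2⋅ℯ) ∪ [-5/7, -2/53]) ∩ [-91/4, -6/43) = (-97/6, -6/43)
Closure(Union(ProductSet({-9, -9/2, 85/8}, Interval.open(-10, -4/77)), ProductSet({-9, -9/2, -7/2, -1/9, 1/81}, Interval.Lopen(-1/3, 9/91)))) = Union(ProductSet({-9, -9/2, 85/8}, Interval(-10, -4/77)), ProductSet({-9, -9/2, -7/2, -1/9, 1/81}, Interval(-1/3, 9/91)))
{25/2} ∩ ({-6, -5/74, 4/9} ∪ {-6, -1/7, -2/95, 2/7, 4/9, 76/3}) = ∅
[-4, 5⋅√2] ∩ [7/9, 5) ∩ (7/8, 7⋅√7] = (7/8, 5)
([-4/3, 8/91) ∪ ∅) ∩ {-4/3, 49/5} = {-4/3}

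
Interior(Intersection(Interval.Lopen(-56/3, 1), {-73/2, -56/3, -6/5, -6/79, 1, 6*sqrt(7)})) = EmptySet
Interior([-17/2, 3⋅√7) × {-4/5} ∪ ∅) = ∅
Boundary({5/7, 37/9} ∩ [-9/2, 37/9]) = {5/7, 37/9}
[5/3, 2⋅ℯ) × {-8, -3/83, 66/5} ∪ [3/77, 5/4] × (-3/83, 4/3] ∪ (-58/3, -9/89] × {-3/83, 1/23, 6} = ((-58/3, -9/89] × {-3/83, 1/23, 6}) ∪ ([3/77, 5/4] × (-3/83, 4/3]) ∪ ([5/3, 2⋅ℯ) × {-8, -3/83, 66/5})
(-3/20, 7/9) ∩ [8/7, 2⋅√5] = ∅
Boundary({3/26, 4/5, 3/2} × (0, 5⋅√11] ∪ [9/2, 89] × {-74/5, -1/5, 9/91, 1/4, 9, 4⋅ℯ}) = ({3/26, 4/5, 3/2} × [0, 5⋅√11]) ∪ ([9/2, 89] × {-74/5, -1/5, 9/91, 1/4, 9, 4⋅ℯ})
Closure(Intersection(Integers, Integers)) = Integers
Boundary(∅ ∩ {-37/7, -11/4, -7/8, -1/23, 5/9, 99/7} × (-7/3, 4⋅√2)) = ∅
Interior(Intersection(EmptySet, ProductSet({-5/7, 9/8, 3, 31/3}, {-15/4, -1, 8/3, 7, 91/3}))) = EmptySet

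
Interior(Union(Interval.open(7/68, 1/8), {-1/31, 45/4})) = Interval.open(7/68, 1/8)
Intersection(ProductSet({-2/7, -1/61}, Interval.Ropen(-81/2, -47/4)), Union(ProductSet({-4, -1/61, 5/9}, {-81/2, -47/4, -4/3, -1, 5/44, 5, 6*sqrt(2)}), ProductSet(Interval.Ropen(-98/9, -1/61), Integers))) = Union(ProductSet({-2/7}, Range(-40, -11, 1)), ProductSet({-1/61}, {-81/2}))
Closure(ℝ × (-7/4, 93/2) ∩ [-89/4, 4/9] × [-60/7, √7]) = [-89/4, 4/9] × [-7/4, √7]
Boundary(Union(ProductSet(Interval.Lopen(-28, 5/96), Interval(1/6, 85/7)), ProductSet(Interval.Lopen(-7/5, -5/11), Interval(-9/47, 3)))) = Union(ProductSet({-28, 5/96}, Interval(1/6, 85/7)), ProductSet({-7/5, -5/11}, Interval(-9/47, 1/6)), ProductSet(Interval(-28, 5/96), {85/7}), ProductSet(Interval(-7/5, -5/11), {-9/47}), ProductSet(Union(Interval(-28, -7/5), Interval(-5/11, 5/96)), {1/6, 85/7}))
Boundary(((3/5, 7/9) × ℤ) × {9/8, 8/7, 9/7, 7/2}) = ([3/5, 7/9] × ℤ) × {9/8, 8/7, 9/7, 7/2}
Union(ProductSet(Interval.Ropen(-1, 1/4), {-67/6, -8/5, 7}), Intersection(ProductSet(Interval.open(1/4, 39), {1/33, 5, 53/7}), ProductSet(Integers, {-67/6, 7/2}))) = ProductSet(Interval.Ropen(-1, 1/4), {-67/6, -8/5, 7})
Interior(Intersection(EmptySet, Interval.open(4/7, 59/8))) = EmptySet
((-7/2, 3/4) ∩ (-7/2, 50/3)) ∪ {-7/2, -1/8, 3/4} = [-7/2, 3/4]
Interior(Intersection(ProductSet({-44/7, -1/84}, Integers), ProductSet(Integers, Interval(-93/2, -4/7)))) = EmptySet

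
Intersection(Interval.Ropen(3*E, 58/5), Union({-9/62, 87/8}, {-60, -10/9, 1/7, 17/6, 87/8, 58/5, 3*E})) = {87/8, 3*E}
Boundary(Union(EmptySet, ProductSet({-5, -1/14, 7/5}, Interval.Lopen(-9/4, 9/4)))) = ProductSet({-5, -1/14, 7/5}, Interval(-9/4, 9/4))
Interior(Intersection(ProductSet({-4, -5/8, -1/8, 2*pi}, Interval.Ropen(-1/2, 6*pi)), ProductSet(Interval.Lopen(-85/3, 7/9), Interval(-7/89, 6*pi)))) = EmptySet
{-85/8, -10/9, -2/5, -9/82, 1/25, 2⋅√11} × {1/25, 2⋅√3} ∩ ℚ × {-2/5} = ∅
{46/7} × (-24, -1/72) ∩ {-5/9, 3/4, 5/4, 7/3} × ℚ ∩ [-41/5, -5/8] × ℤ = ∅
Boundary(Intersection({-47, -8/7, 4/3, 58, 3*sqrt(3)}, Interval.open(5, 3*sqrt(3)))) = EmptySet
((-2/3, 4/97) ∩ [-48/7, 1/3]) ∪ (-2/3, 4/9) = (-2/3, 4/9)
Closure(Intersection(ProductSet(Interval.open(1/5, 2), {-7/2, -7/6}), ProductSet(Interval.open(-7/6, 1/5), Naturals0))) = EmptySet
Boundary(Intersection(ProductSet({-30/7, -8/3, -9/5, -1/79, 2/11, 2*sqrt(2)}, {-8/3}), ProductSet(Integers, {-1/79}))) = EmptySet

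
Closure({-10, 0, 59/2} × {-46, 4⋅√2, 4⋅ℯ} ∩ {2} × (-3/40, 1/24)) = ∅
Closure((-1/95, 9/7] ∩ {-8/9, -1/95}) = ∅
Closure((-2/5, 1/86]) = [-2/5, 1/86]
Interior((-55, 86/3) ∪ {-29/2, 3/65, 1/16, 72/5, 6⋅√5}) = (-55, 86/3)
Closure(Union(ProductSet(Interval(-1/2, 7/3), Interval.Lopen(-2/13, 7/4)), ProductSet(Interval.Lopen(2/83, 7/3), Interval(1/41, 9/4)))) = Union(ProductSet({2/83, 7/3}, Interval(7/4, 9/4)), ProductSet(Interval(-1/2, 7/3), Interval(-2/13, 7/4)), ProductSet(Interval(2/83, 7/3), {9/4}), ProductSet(Interval.Lopen(2/83, 7/3), Interval(1/41, 9/4)))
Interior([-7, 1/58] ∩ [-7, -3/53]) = (-7, -3/53)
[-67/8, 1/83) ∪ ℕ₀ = [-67/8, 1/83) ∪ ℕ₀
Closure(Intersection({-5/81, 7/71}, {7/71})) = {7/71}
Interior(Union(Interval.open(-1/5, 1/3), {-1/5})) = Interval.open(-1/5, 1/3)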